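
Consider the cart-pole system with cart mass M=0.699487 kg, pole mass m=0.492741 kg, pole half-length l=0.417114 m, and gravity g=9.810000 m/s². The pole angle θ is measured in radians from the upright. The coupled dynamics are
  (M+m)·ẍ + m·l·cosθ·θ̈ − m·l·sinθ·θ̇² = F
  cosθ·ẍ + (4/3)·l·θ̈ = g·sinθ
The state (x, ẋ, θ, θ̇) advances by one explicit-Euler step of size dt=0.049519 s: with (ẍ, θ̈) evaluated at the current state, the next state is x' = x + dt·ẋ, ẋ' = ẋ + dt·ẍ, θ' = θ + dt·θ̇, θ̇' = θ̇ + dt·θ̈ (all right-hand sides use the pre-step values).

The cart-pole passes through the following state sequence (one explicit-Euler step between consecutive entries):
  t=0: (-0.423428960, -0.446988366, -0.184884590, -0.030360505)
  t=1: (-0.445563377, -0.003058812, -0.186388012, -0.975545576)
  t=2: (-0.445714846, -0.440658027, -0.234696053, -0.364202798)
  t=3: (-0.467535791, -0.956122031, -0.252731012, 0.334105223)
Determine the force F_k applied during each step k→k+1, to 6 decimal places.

step 0→1:
  ẍ = (ẋ'−ẋ)/dt = (-0.003058812−-0.446988366)/0.049519 = 8.964833
  θ̈ = (θ̇'−θ̇)/dt = (-0.975545576−-0.030360505)/0.049519 = -19.087321
  sinθ=-0.183833, cosθ=0.982957
  F = (M+m)·ẍ + m·l·cosθ·θ̈ − m·l·sinθ·θ̇² = 10.688125 + -3.856143 − -0.000035 = 6.832016
step 1→2:
  ẍ = (ẋ'−ẋ)/dt = (-0.440658027−-0.003058812)/0.049519 = -8.836996
  θ̈ = (θ̇'−θ̇)/dt = (-0.364202798−-0.975545576)/0.049519 = 12.345620
  sinθ=-0.185311, cosθ=0.982680
  F = (M+m)·ẍ + m·l·cosθ·θ̈ − m·l·sinθ·θ̇² = -10.535714 + 2.493438 − -0.036247 = -8.006030
step 2→3:
  ẍ = (ẋ'−ẋ)/dt = (-0.956122031−-0.440658027)/0.049519 = -10.409419
  θ̈ = (θ̇'−θ̇)/dt = (0.334105223−-0.364202798)/0.049519 = 14.101820
  sinθ=-0.232547, cosθ=0.972585
  F = (M+m)·ẍ + m·l·cosθ·θ̈ − m·l·sinθ·θ̇² = -12.410400 + 2.818878 − -0.006340 = -9.585183

F_0 = 6.832016 N
F_1 = -8.006030 N
F_2 = -9.585183 N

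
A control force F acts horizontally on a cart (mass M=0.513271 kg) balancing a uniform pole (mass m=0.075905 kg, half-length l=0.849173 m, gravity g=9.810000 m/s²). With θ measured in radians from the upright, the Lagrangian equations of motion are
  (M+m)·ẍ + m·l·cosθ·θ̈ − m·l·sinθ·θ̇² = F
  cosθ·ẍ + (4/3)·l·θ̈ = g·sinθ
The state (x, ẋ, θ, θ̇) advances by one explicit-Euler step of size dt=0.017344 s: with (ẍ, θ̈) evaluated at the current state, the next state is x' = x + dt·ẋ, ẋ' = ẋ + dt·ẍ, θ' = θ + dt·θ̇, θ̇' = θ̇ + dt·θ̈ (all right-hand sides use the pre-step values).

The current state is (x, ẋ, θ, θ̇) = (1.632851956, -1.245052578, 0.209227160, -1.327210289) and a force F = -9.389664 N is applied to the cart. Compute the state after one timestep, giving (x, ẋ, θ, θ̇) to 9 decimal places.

sinθ=0.207703976, cosθ=0.978191729
temp = (F + m·l·θ̇²·sinθ)/(M+m) = (-9.389664 + 0.023582555)/0.589176 = -15.896916109
θ̈ = (g·sinθ − cosθ·temp)/(l·(4/3 − m·cos²θ/(M+m))) = 17.116267104
ẍ = temp − m·l·θ̈·cosθ/(M+m) = -17.728616994
Euler: x'=1.632851956+0.017344·-1.245052578=1.611257764, ẋ'=-1.245052578+0.017344·-17.728616994=-1.552537711
       θ'=0.209227160+0.017344·-1.327210289=0.186208025, θ̇'=-1.327210289+0.017344·17.116267104=-1.030345752

(1.611257764, -1.552537711, 0.186208025, -1.030345752)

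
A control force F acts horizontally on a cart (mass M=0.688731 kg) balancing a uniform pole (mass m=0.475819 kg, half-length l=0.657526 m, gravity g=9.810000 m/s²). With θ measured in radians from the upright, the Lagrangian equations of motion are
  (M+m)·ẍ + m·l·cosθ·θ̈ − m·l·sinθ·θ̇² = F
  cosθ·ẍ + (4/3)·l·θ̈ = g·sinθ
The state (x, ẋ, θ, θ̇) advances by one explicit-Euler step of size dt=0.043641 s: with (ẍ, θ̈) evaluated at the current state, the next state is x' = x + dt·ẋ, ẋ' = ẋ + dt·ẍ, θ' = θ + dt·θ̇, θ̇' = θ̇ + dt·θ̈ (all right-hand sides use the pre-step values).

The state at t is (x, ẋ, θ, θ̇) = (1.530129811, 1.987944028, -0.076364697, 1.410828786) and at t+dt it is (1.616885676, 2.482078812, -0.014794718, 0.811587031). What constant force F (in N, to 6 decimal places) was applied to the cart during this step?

F = 8.949923 N

ẍ = (ẋ'−ẋ)/dt = (2.482078812−1.987944028)/0.043641 = 11.322719
θ̈ = (θ̇'−θ̇)/dt = (0.811587031−1.410828786)/0.043641 = -13.731165
sinθ=-0.076290, cosθ=0.997086
F = (M+m)·ẍ + m·l·cosθ·θ̈ − m·l·sinθ·θ̇² = 13.185873 + -4.283458 − -0.047509 = 8.949923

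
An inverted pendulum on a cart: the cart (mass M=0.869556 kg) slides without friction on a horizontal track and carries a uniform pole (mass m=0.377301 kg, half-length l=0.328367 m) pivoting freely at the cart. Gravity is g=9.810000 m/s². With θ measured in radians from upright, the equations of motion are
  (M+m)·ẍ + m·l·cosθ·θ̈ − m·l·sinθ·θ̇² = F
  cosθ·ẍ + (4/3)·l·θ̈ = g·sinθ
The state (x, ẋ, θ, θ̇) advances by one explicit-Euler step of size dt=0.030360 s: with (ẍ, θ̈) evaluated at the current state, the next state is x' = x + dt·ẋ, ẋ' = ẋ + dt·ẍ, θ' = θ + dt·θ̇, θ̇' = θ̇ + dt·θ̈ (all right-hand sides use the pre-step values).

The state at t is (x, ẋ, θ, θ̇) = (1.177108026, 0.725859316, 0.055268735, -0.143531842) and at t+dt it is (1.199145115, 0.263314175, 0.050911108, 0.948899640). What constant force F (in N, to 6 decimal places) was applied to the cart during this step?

F = -14.545249 N

ẍ = (ẋ'−ẋ)/dt = (0.263314175−0.725859316)/0.030360 = -15.235347
θ̈ = (θ̇'−θ̇)/dt = (0.948899640−-0.143531842)/0.030360 = 35.982592
sinθ=0.055241, cosθ=0.998473
F = (M+m)·ẍ + m·l·cosθ·θ̈ − m·l·sinθ·θ̇² = -18.996299 + 4.451191 − 0.000141 = -14.545249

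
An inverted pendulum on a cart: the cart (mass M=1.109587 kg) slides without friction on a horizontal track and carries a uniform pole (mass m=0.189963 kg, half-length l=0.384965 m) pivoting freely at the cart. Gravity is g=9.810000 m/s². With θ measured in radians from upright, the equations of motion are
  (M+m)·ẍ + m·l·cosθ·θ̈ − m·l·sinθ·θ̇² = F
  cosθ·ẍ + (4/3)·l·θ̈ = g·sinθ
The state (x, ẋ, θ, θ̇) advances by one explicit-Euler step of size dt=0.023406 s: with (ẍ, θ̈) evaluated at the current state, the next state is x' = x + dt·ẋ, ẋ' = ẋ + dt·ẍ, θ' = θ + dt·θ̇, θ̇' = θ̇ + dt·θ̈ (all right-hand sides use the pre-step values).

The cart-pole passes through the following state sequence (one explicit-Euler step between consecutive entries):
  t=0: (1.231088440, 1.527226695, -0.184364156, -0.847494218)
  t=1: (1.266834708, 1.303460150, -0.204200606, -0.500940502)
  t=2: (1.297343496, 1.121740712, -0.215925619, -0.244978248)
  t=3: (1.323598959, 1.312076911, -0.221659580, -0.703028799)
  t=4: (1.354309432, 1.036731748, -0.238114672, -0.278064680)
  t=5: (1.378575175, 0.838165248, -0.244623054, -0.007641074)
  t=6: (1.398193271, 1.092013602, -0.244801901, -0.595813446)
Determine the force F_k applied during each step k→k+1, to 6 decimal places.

step 0→1:
  ẍ = (ẋ'−ẋ)/dt = (1.303460150−1.527226695)/0.023406 = -9.560222
  θ̈ = (θ̇'−θ̇)/dt = (-0.500940502−-0.847494218)/0.023406 = 14.806191
  sinθ=-0.183322, cosθ=0.983053
  F = (M+m)·ẍ + m·l·cosθ·θ̈ − m·l·sinθ·θ̇² = -12.423986 + 1.064414 − -0.009629 = -11.349943
step 1→2:
  ẍ = (ẋ'−ẋ)/dt = (1.121740712−1.303460150)/0.023406 = -7.763797
  θ̈ = (θ̇'−θ̇)/dt = (-0.244978248−-0.500940502)/0.023406 = 10.935754
  sinθ=-0.202784, cosθ=0.979223
  F = (M+m)·ẍ + m·l·cosθ·θ̈ − m·l·sinθ·θ̇² = -10.089443 + 0.783106 − -0.003721 = -9.302615
step 2→3:
  ẍ = (ẋ'−ẋ)/dt = (1.312076911−1.121740712)/0.023406 = 8.131941
  θ̈ = (θ̇'−θ̇)/dt = (-0.703028799−-0.244978248)/0.023406 = -19.569792
  sinθ=-0.214252, cosθ=0.976778
  F = (M+m)·ẍ + m·l·cosθ·θ̈ − m·l·sinθ·θ̇² = 10.567863 + -1.397889 − -0.000940 = 9.170915
step 3→4:
  ẍ = (ẋ'−ẋ)/dt = (1.036731748−1.312076911)/0.023406 = -11.763871
  θ̈ = (θ̇'−θ̇)/dt = (-0.278064680−-0.703028799)/0.023406 = 18.156204
  sinθ=-0.219849, cosθ=0.975534
  F = (M+m)·ẍ + m·l·cosθ·θ̈ − m·l·sinθ·θ̇² = -15.287738 + 1.295262 − -0.007946 = -13.984530
step 4→5:
  ẍ = (ẋ'−ẋ)/dt = (0.838165248−1.036731748)/0.023406 = -8.483573
  θ̈ = (θ̇'−θ̇)/dt = (-0.007641074−-0.278064680)/0.023406 = 11.553602
  sinθ=-0.235871, cosθ=0.971784
  F = (M+m)·ẍ + m·l·cosθ·θ̈ − m·l·sinθ·θ̇² = -11.024827 + 0.821065 − -0.001334 = -10.202428
step 5→6:
  ẍ = (ẋ'−ẋ)/dt = (1.092013602−0.838165248)/0.023406 = 10.845439
  θ̈ = (θ̇'−θ̇)/dt = (-0.595813446−-0.007641074)/0.023406 = -25.129128
  sinθ=-0.242191, cosθ=0.970229
  F = (M+m)·ẍ + m·l·cosθ·θ̈ − m·l·sinθ·θ̇² = 14.094191 + -1.782961 − -0.000001 = 12.311231

F_0 = -11.349943 N
F_1 = -9.302615 N
F_2 = 9.170915 N
F_3 = -13.984530 N
F_4 = -10.202428 N
F_5 = 12.311231 N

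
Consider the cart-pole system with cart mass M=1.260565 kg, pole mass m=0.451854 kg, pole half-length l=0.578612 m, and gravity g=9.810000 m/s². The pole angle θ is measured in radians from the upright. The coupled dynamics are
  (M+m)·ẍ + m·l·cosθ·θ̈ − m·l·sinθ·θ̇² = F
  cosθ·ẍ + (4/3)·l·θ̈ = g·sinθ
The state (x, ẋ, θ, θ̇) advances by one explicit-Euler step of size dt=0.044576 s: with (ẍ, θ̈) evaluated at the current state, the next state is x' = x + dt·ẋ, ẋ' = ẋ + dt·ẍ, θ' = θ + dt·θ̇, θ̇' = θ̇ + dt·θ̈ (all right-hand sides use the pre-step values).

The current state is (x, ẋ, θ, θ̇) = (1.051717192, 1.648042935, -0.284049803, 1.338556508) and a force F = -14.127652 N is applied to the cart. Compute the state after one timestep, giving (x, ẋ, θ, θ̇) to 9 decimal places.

(1.125180354, 1.222558342, -0.224382308, 1.709123538)

sinθ=-0.280245457, cosθ=0.959928374
temp = (F + m·l·θ̇²·sinθ)/(M+m) = (-14.127652 + -0.131279698)/1.712419 = -8.326777324
θ̈ = (g·sinθ − cosθ·temp)/(l·(4/3 − m·cos²θ/(M+m))) = 8.313151250
ẍ = temp − m·l·θ̈·cosθ/(M+m) = -9.545149692
Euler: x'=1.051717192+0.044576·1.648042935=1.125180354, ẋ'=1.648042935+0.044576·-9.545149692=1.222558342
       θ'=-0.284049803+0.044576·1.338556508=-0.224382308, θ̇'=1.338556508+0.044576·8.313151250=1.709123538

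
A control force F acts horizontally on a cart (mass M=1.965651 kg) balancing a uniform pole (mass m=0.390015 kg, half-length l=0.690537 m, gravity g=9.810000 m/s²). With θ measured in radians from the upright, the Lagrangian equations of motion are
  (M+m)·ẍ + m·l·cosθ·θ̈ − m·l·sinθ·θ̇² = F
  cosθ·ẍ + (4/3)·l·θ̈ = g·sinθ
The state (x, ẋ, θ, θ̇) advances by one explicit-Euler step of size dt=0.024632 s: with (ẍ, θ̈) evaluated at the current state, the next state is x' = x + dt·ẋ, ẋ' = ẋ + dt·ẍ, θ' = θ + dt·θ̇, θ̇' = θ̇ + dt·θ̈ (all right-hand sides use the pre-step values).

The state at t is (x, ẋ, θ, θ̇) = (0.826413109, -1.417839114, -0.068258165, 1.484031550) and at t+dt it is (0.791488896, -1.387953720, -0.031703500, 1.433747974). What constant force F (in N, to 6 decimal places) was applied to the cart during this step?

F = 2.350019 N

ẍ = (ẋ'−ẋ)/dt = (-1.387953720−-1.417839114)/0.024632 = 1.213275
θ̈ = (θ̇'−θ̇)/dt = (1.433747974−1.484031550)/0.024632 = -2.041392
sinθ=-0.068205, cosθ=0.997671
F = (M+m)·ẍ + m·l·cosθ·θ̈ − m·l·sinθ·θ̇² = 2.858071 + -0.548507 − -0.040455 = 2.350019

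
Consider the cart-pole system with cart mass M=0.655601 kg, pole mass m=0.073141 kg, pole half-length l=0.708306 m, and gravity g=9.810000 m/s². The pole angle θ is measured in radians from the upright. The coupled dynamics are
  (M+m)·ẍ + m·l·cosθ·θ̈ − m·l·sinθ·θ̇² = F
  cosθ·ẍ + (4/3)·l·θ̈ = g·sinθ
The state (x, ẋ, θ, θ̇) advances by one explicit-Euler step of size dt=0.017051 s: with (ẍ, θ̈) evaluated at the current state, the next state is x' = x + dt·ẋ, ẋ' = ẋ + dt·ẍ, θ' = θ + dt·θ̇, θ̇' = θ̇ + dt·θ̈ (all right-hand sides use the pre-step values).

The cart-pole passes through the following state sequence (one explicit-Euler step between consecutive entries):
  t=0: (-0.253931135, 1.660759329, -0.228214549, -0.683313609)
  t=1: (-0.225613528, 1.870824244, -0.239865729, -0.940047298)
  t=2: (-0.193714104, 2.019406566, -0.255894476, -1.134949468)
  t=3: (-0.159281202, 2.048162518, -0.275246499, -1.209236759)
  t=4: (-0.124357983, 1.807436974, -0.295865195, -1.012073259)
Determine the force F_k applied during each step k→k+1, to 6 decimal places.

step 0→1:
  ẍ = (ẋ'−ẋ)/dt = (1.870824244−1.660759329)/0.017051 = 12.319800
  θ̈ = (θ̇'−θ̇)/dt = (-0.940047298−-0.683313609)/0.017051 = -15.056811
  sinθ=-0.226239, cosθ=0.974072
  F = (M+m)·ẍ + m·l·cosθ·θ̈ − m·l·sinθ·θ̇² = 8.977956 + -0.759811 − -0.005473 = 8.223617
step 1→2:
  ẍ = (ẋ'−ẋ)/dt = (2.019406566−1.870824244)/0.017051 = 8.713995
  θ̈ = (θ̇'−θ̇)/dt = (-1.134949468−-0.940047298)/0.017051 = -11.430542
  sinθ=-0.237572, cosθ=0.971370
  F = (M+m)·ẍ + m·l·cosθ·θ̈ − m·l·sinθ·θ̇² = 6.350254 + -0.575219 − -0.010876 = 5.785911
step 2→3:
  ẍ = (ẋ'−ẋ)/dt = (2.048162518−2.019406566)/0.017051 = 1.686467
  θ̈ = (θ̇'−θ̇)/dt = (-1.209236759−-1.134949468)/0.017051 = -4.356770
  sinθ=-0.253111, cosθ=0.967437
  F = (M+m)·ẍ + m·l·cosθ·θ̈ − m·l·sinθ·θ̇² = 1.228999 + -0.218358 − -0.016891 = 1.027532
step 3→4:
  ẍ = (ẋ'−ẋ)/dt = (1.807436974−2.048162518)/0.017051 = -14.117972
  θ̈ = (θ̇'−θ̇)/dt = (-1.012073259−-1.209236759)/0.017051 = 11.563163
  sinθ=-0.271784, cosθ=0.962358
  F = (M+m)·ẍ + m·l·cosθ·θ̈ − m·l·sinθ·θ̇² = -10.288359 + 0.576495 − -0.020589 = -9.691276

F_0 = 8.223617 N
F_1 = 5.785911 N
F_2 = 1.027532 N
F_3 = -9.691276 N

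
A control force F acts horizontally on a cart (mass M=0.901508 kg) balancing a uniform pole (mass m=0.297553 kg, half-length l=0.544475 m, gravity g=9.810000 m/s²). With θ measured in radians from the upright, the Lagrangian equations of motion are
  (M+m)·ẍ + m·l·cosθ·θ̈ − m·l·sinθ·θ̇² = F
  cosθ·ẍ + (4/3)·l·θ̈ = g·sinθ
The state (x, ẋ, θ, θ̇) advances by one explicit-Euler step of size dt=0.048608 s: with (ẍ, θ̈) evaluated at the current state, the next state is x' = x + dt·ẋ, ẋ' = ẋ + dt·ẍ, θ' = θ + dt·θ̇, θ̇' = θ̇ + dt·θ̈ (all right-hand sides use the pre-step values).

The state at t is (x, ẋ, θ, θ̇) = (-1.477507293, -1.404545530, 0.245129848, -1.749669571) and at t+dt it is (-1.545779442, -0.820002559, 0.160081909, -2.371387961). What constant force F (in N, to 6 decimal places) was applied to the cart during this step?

ẍ = (ẋ'−ẋ)/dt = (-0.820002559−-1.404545530)/0.048608 = 12.025654
θ̈ = (θ̇'−θ̇)/dt = (-2.371387961−-1.749669571)/0.048608 = -12.790454
sinθ=0.242682, cosθ=0.970106
F = (M+m)·ẍ + m·l·cosθ·θ̈ − m·l·sinθ·θ̇² = 14.419492 + -2.010237 − 0.120363 = 12.288892

F = 12.288892 N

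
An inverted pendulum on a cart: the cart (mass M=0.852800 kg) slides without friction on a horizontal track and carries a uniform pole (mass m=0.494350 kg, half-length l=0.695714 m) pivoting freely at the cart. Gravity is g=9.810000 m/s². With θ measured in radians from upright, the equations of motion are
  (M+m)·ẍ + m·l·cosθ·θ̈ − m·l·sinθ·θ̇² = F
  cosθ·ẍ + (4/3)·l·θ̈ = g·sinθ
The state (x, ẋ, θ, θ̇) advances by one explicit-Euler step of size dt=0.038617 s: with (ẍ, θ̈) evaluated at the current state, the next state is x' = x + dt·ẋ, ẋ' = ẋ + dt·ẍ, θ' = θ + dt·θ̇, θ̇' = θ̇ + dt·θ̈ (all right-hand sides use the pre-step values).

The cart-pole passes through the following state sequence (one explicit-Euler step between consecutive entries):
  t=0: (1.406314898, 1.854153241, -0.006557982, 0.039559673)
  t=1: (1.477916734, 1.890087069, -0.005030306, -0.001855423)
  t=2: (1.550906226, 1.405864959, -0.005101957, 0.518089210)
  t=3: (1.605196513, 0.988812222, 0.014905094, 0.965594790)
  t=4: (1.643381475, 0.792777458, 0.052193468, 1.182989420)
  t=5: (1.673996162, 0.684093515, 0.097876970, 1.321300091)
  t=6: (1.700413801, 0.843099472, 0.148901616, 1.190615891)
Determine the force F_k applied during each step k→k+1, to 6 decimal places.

F_0 = 0.884713 N
F_1 = -12.261426 N
F_2 = -10.562900 N
F_3 = -4.907512 N
F_4 = -2.586409 N
F_5 = 4.329917 N

step 0→1:
  ẍ = (ẋ'−ẋ)/dt = (1.890087069−1.854153241)/0.038617 = 0.930518
  θ̈ = (θ̇'−θ̇)/dt = (-0.001855423−0.039559673)/0.038617 = -1.072458
  sinθ=-0.006558, cosθ=0.999978
  F = (M+m)·ẍ + m·l·cosθ·θ̈ − m·l·sinθ·θ̇² = 1.253548 + -0.368838 − -0.000004 = 0.884713
step 1→2:
  ẍ = (ẋ'−ẋ)/dt = (1.405864959−1.890087069)/0.038617 = -12.539092
  θ̈ = (θ̇'−θ̇)/dt = (0.518089210−-0.001855423)/0.038617 = 13.464138
  sinθ=-0.005030, cosθ=0.999987
  F = (M+m)·ẍ + m·l·cosθ·θ̈ − m·l·sinθ·θ̇² = -16.892038 + 4.630612 − -0.000000 = -12.261426
step 2→3:
  ẍ = (ẋ'−ẋ)/dt = (0.988812222−1.405864959)/0.038617 = -10.799719
  θ̈ = (θ̇'−θ̇)/dt = (0.965594790−0.518089210)/0.038617 = 11.588305
  sinθ=-0.005102, cosθ=0.999987
  F = (M+m)·ẍ + m·l·cosθ·θ̈ − m·l·sinθ·θ̇² = -14.548841 + 3.985470 − -0.000471 = -10.562900
step 3→4:
  ẍ = (ẋ'−ẋ)/dt = (0.792777458−0.988812222)/0.038617 = -5.076385
  θ̈ = (θ̇'−θ̇)/dt = (1.182989420−0.965594790)/0.038617 = 5.629506
  sinθ=0.014905, cosθ=0.999889
  F = (M+m)·ẍ + m·l·cosθ·θ̈ − m·l·sinθ·θ̇² = -6.838652 + 1.935920 − 0.004779 = -4.907512
step 4→5:
  ẍ = (ẋ'−ẋ)/dt = (0.684093515−0.792777458)/0.038617 = -2.814407
  θ̈ = (θ̇'−θ̇)/dt = (1.321300091−1.182989420)/0.038617 = 3.581601
  sinθ=0.052170, cosθ=0.998638
  F = (M+m)·ẍ + m·l·cosθ·θ̈ − m·l·sinθ·θ̇² = -3.791428 + 1.230129 − 0.025110 = -2.586409
step 5→6:
  ẍ = (ẋ'−ẋ)/dt = (0.843099472−0.684093515)/0.038617 = 4.117512
  θ̈ = (θ̇'−θ̇)/dt = (1.190615891−1.321300091)/0.038617 = -3.384111
  sinθ=0.097721, cosθ=0.995214
  F = (M+m)·ẍ + m·l·cosθ·θ̈ − m·l·sinθ·θ̇² = 5.546906 + -1.158314 − 0.058675 = 4.329917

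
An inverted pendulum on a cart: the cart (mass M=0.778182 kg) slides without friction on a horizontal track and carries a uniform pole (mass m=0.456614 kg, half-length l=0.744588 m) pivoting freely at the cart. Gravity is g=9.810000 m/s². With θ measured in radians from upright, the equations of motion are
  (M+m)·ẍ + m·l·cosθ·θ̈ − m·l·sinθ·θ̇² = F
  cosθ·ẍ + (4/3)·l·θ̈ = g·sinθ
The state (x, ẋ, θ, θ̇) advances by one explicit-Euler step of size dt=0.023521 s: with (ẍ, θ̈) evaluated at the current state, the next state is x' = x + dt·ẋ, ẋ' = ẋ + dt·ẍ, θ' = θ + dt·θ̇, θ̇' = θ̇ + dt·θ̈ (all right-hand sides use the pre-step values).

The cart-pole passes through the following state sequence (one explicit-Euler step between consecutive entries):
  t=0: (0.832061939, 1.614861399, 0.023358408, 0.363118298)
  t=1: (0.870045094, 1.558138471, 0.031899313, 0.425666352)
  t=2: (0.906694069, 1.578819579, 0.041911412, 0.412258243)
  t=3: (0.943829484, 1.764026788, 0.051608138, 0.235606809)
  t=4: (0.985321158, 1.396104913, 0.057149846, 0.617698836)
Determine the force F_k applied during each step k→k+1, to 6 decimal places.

step 0→1:
  ẍ = (ẋ'−ẋ)/dt = (1.558138471−1.614861399)/0.023521 = -2.411587
  θ̈ = (θ̇'−θ̇)/dt = (0.425666352−0.363118298)/0.023521 = 2.659243
  sinθ=0.023356, cosθ=0.999727
  F = (M+m)·ẍ + m·l·cosθ·θ̈ − m·l·sinθ·θ̇² = -2.977817 + 0.903868 − 0.001047 = -2.074997
step 1→2:
  ẍ = (ẋ'−ẋ)/dt = (1.578819579−1.558138471)/0.023521 = 0.879261
  θ̈ = (θ̇'−θ̇)/dt = (0.412258243−0.425666352)/0.023521 = -0.570048
  sinθ=0.031894, cosθ=0.999491
  F = (M+m)·ẍ + m·l·cosθ·θ̈ − m·l·sinθ·θ̇² = 1.085709 + -0.193712 − 0.001965 = 0.890032
step 2→3:
  ẍ = (ẋ'−ẋ)/dt = (1.764026788−1.578819579)/0.023521 = 7.874121
  θ̈ = (θ̇'−θ̇)/dt = (0.235606809−0.412258243)/0.023521 = -7.510371
  sinθ=0.041899, cosθ=0.999122
  F = (M+m)·ẍ + m·l·cosθ·θ̈ − m·l·sinθ·θ̇² = 9.722934 + -2.551203 − 0.002421 = 7.169309
step 3→4:
  ẍ = (ẋ'−ẋ)/dt = (1.396104913−1.764026788)/0.023521 = -15.642272
  θ̈ = (θ̇'−θ̇)/dt = (0.617698836−0.235606809)/0.023521 = 16.244719
  sinθ=0.051585, cosθ=0.998669
  F = (M+m)·ẍ + m·l·cosθ·θ̈ − m·l·sinθ·θ̇² = -19.315015 + 5.515677 − 0.000974 = -13.800311

F_0 = -2.074997 N
F_1 = 0.890032 N
F_2 = 7.169309 N
F_3 = -13.800311 N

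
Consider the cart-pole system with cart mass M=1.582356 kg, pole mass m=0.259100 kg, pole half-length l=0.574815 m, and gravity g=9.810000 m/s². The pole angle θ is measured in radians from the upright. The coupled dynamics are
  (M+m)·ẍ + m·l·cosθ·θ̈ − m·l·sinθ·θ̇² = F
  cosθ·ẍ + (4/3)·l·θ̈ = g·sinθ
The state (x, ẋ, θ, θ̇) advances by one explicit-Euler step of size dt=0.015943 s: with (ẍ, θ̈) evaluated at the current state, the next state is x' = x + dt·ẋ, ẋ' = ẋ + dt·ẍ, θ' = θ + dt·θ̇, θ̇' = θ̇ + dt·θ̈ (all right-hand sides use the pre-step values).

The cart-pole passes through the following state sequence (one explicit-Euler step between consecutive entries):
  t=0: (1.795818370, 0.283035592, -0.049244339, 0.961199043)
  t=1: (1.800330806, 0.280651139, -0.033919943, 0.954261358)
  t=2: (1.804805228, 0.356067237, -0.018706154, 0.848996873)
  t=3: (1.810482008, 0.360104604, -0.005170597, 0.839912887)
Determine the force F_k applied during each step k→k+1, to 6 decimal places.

F_0 = -0.333368 N
F_1 = 7.732563 N
F_2 = 0.383489 N

step 0→1:
  ẍ = (ẋ'−ẋ)/dt = (0.280651139−0.283035592)/0.015943 = -0.149561
  θ̈ = (θ̇'−θ̇)/dt = (0.954261358−0.961199043)/0.015943 = -0.435156
  sinθ=-0.049224, cosθ=0.998788
  F = (M+m)·ẍ + m·l·cosθ·θ̈ − m·l·sinθ·θ̇² = -0.275410 + -0.064731 − -0.006773 = -0.333368
step 1→2:
  ẍ = (ẋ'−ẋ)/dt = (0.356067237−0.280651139)/0.015943 = 4.730358
  θ̈ = (θ̇'−θ̇)/dt = (0.848996873−0.954261358)/0.015943 = -6.602552
  sinθ=-0.033913, cosθ=0.999425
  F = (M+m)·ẍ + m·l·cosθ·θ̈ − m·l·sinθ·θ̇² = 8.710746 + -0.982783 − -0.004599 = 7.732563
step 2→3:
  ẍ = (ẋ'−ẋ)/dt = (0.360104604−0.356067237)/0.015943 = 0.253238
  θ̈ = (θ̇'−θ̇)/dt = (0.839912887−0.848996873)/0.015943 = -0.569779
  sinθ=-0.018705, cosθ=0.999825
  F = (M+m)·ẍ + m·l·cosθ·θ̈ − m·l·sinθ·θ̇² = 0.466326 + -0.084845 − -0.002008 = 0.383489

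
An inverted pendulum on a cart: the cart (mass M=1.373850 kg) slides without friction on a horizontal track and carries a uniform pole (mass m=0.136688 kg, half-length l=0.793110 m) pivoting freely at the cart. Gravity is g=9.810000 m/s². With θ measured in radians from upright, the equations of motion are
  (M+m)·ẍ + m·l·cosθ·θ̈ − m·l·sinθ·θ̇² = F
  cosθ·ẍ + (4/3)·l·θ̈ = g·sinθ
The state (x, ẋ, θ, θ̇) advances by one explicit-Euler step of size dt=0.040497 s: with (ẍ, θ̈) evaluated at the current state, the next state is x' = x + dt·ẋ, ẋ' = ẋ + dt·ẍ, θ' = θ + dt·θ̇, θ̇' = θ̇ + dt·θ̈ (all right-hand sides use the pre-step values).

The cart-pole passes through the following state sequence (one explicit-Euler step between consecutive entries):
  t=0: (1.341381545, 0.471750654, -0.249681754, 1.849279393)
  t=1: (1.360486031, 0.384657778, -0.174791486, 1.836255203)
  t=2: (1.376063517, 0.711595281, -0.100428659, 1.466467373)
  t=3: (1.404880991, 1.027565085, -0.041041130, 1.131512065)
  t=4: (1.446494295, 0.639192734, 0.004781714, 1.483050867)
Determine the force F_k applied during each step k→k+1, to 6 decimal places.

step 0→1:
  ẍ = (ẋ'−ẋ)/dt = (0.384657778−0.471750654)/0.040497 = -2.150601
  θ̈ = (θ̇'−θ̇)/dt = (1.836255203−1.849279393)/0.040497 = -0.321609
  sinθ=-0.247096, cosθ=0.968991
  F = (M+m)·ẍ + m·l·cosθ·θ̈ − m·l·sinθ·θ̇² = -3.248564 + -0.033784 − -0.091608 = -3.190740
step 1→2:
  ẍ = (ẋ'−ẋ)/dt = (0.711595281−0.384657778)/0.040497 = 8.073129
  θ̈ = (θ̇'−θ̇)/dt = (1.466467373−1.836255203)/0.040497 = -9.131240
  sinθ=-0.173903, cosθ=0.984763
  F = (M+m)·ẍ + m·l·cosθ·θ̈ − m·l·sinθ·θ̇² = 12.194768 + -0.974822 − -0.063568 = 11.283514
step 2→3:
  ẍ = (ẋ'−ẋ)/dt = (1.027565085−0.711595281)/0.040497 = 7.802301
  θ̈ = (θ̇'−θ̇)/dt = (1.131512065−1.466467373)/0.040497 = -8.271114
  sinθ=-0.100260, cosθ=0.994961
  F = (M+m)·ẍ + m·l·cosθ·θ̈ − m·l·sinθ·θ̇² = 11.785673 + -0.892142 − -0.023374 = 10.916905
step 3→4:
  ẍ = (ẋ'−ẋ)/dt = (0.639192734−1.027565085)/0.040497 = -9.590151
  θ̈ = (θ̇'−θ̇)/dt = (1.483050867−1.131512065)/0.040497 = 8.680613
  sinθ=-0.041030, cosθ=0.999158
  F = (M+m)·ẍ + m·l·cosθ·θ̈ − m·l·sinθ·θ̇² = -14.486288 + 0.940261 − -0.005695 = -13.540332

F_0 = -3.190740 N
F_1 = 11.283514 N
F_2 = 10.916905 N
F_3 = -13.540332 N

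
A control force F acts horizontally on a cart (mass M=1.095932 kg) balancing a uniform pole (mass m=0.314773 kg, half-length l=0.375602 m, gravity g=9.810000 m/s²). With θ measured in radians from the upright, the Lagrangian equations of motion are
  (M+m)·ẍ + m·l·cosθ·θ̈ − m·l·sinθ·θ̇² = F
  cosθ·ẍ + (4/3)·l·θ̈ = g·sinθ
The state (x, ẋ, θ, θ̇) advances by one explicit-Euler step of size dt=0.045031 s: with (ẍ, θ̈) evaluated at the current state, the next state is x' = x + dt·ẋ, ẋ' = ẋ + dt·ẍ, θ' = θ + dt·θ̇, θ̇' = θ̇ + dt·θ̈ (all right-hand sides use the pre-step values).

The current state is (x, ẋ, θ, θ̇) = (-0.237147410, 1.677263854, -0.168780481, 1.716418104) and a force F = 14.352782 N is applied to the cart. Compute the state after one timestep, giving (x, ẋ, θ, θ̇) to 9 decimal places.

sinθ=-0.167980284, cosθ=0.985790355
temp = (F + m·l·θ̇²·sinθ)/(M+m) = (14.352782 + -0.058509967)/1.410705 = 10.132715226
θ̈ = (g·sinθ − cosθ·temp)/(l·(4/3 − m·cos²θ/(M+m))) = -27.748598704
ẍ = temp − m·l·θ̈·cosθ/(M+m) = 12.425243944
Euler: x'=-0.237147410+0.045031·1.677263854=-0.161618541, ẋ'=1.677263854+0.045031·12.425243944=2.236785014
       θ'=-0.168780481+0.045031·1.716418104=-0.091488457, θ̇'=1.716418104+0.045031·-27.748598704=0.466870956

(-0.161618541, 2.236785014, -0.091488457, 0.466870956)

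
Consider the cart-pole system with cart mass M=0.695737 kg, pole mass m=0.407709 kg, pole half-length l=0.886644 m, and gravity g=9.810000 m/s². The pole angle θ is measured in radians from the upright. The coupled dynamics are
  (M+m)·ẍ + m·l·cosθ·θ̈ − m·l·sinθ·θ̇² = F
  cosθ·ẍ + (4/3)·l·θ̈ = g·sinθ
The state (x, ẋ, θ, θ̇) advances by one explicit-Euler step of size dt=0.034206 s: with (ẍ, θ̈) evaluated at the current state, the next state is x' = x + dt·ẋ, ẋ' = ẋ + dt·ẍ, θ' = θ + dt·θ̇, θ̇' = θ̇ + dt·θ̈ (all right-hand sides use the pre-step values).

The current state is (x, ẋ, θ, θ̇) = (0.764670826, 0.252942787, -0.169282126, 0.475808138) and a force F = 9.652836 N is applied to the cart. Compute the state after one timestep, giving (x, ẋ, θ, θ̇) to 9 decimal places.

sinθ=-0.168474780, cosθ=0.985705965
temp = (F + m·l·θ̇²·sinθ)/(M+m) = (9.652836 + -0.013787903)/1.103446 = 8.735405355
θ̈ = (g·sinθ − cosθ·temp)/(l·(4/3 − m·cos²θ/(M+m))) = -11.880346647
ẍ = temp − m·l·θ̈·cosθ/(M+m) = 12.571815144
Euler: x'=0.764670826+0.034206·0.252942787=0.773322987, ẋ'=0.252942787+0.034206·12.571815144=0.682974296
       θ'=-0.169282126+0.034206·0.475808138=-0.153006633, θ̇'=0.475808138+0.034206·-11.880346647=0.069429001

(0.773322987, 0.682974296, -0.153006633, 0.069429001)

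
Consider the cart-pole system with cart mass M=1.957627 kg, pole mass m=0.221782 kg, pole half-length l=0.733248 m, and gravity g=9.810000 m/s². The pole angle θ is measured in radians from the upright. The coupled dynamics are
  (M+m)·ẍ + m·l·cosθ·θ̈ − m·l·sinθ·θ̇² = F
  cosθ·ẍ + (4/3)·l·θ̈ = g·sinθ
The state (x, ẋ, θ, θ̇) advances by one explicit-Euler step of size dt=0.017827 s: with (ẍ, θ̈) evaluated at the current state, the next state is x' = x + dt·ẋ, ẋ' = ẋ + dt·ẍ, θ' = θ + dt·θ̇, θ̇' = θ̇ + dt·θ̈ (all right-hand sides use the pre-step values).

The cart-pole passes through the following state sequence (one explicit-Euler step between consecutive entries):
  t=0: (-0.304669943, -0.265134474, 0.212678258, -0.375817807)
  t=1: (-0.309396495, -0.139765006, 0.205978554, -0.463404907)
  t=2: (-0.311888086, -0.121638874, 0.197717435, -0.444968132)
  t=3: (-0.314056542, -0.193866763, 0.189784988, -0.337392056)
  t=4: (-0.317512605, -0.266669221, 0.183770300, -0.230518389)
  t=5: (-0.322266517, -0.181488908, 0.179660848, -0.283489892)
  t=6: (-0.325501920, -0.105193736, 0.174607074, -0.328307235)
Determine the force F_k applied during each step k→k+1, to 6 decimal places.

F_0 = 14.540995 N
F_1 = 2.373465 N
F_2 = -7.874210 N
F_3 = -7.946414 N
F_4 = 9.936913 N
F_5 = 8.922747 N

step 0→1:
  ẍ = (ẋ'−ẋ)/dt = (-0.139765006−-0.265134474)/0.017827 = 7.032561
  θ̈ = (θ̇'−θ̇)/dt = (-0.463404907−-0.375817807)/0.017827 = -4.913171
  sinθ=0.211079, cosθ=0.977469
  F = (M+m)·ẍ + m·l·cosθ·θ̈ − m·l·sinθ·θ̇² = 15.326827 + -0.780984 − 0.004848 = 14.540995
step 1→2:
  ẍ = (ẋ'−ẋ)/dt = (-0.121638874−-0.139765006)/0.017827 = 1.016780
  θ̈ = (θ̇'−θ̇)/dt = (-0.444968132−-0.463404907)/0.017827 = 1.034205
  sinθ=0.204525, cosθ=0.978861
  F = (M+m)·ẍ + m·l·cosθ·θ̈ − m·l·sinθ·θ̇² = 2.215979 + 0.164629 − 0.007142 = 2.373465
step 2→3:
  ẍ = (ẋ'−ẋ)/dt = (-0.193866763−-0.121638874)/0.017827 = -4.051601
  θ̈ = (θ̇'−θ̇)/dt = (-0.337392056−-0.444968132)/0.017827 = 6.034446
  sinθ=0.196432, cosθ=0.980518
  F = (M+m)·ẍ + m·l·cosθ·θ̈ − m·l·sinθ·θ̇² = -8.830095 + 0.962210 − 0.006325 = -7.874210
step 3→4:
  ẍ = (ẋ'−ẋ)/dt = (-0.266669221−-0.193866763)/0.017827 = -4.083831
  θ̈ = (θ̇'−θ̇)/dt = (-0.230518389−-0.337392056)/0.017827 = 5.995045
  sinθ=0.188648, cosθ=0.982045
  F = (M+m)·ẍ + m·l·cosθ·θ̈ − m·l·sinθ·θ̇² = -8.900338 + 0.957417 − 0.003492 = -7.946414
step 4→5:
  ẍ = (ẋ'−ẋ)/dt = (-0.181488908−-0.266669221)/0.017827 = 4.778163
  θ̈ = (θ̇'−θ̇)/dt = (-0.283489892−-0.230518389)/0.017827 = -2.971420
  sinθ=0.182738, cosθ=0.983162
  F = (M+m)·ẍ + m·l·cosθ·θ̈ − m·l·sinθ·θ̇² = 10.413571 + -0.475079 − 0.001579 = 9.936913
step 5→6:
  ẍ = (ẋ'−ẋ)/dt = (-0.105193736−-0.181488908)/0.017827 = 4.279754
  θ̈ = (θ̇'−θ̇)/dt = (-0.328307235−-0.283489892)/0.017827 = -2.514015
  sinθ=0.178696, cosθ=0.983904
  F = (M+m)·ẍ + m·l·cosθ·θ̈ − m·l·sinθ·θ̇² = 9.327334 + -0.402252 − 0.002335 = 8.922747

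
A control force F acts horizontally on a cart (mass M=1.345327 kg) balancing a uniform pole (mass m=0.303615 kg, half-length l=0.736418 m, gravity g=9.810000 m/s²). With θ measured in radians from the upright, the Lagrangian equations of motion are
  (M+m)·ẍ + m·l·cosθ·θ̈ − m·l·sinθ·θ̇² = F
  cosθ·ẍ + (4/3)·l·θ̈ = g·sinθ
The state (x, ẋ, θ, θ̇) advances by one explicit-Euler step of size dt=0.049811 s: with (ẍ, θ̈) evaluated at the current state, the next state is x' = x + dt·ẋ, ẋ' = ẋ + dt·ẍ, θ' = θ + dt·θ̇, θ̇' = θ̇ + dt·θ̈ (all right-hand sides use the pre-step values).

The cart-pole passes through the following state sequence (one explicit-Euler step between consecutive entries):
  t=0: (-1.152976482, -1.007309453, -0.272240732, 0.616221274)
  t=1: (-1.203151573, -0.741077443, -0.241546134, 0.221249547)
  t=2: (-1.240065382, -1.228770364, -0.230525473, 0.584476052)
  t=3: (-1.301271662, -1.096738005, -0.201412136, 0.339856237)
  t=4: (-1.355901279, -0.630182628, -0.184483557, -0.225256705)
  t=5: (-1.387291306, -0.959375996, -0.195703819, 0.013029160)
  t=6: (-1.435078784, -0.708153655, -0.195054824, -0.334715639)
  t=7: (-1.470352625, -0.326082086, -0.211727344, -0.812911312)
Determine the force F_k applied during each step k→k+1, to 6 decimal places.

step 0→1:
  ẍ = (ẋ'−ẋ)/dt = (-0.741077443−-1.007309453)/0.049811 = 5.344844
  θ̈ = (θ̇'−θ̇)/dt = (0.221249547−0.616221274)/0.049811 = -7.929408
  sinθ=-0.268890, cosθ=0.963171
  F = (M+m)·ẍ + m·l·cosθ·θ̈ − m·l·sinθ·θ̇² = 8.813337 + -1.707622 − -0.022829 = 7.128545
step 1→2:
  ẍ = (ẋ'−ẋ)/dt = (-1.228770364−-0.741077443)/0.049811 = -9.790868
  θ̈ = (θ̇'−θ̇)/dt = (0.584476052−0.221249547)/0.049811 = 7.292094
  sinθ=-0.239204, cosθ=0.970969
  F = (M+m)·ẍ + m·l·cosθ·θ̈ − m·l·sinθ·θ̇² = -16.144573 + 1.583089 − -0.002618 = -14.558866
step 2→3:
  ẍ = (ẋ'−ẋ)/dt = (-1.096738005−-1.228770364)/0.049811 = 2.650667
  θ̈ = (θ̇'−θ̇)/dt = (0.339856237−0.584476052)/0.049811 = -4.910960
  sinθ=-0.228489, cosθ=0.973546
  F = (M+m)·ẍ + m·l·cosθ·θ̈ − m·l·sinθ·θ̇² = 4.370796 + -1.068983 − -0.017452 = 3.319265
step 3→4:
  ẍ = (ẋ'−ẋ)/dt = (-0.630182628−-1.096738005)/0.049811 = 9.366513
  θ̈ = (θ̇'−θ̇)/dt = (-0.225256705−0.339856237)/0.049811 = -11.345143
  sinθ=-0.200053, cosθ=0.979785
  F = (M+m)·ẍ + m·l·cosθ·θ̈ − m·l·sinθ·θ̇² = 15.444837 + -2.485355 − -0.005166 = 12.964648
step 4→5:
  ẍ = (ẋ'−ẋ)/dt = (-0.959375996−-0.630182628)/0.049811 = -6.608849
  θ̈ = (θ̇'−θ̇)/dt = (0.013029160−-0.225256705)/0.049811 = 4.783800
  sinθ=-0.183439, cosθ=0.983031
  F = (M+m)·ẍ + m·l·cosθ·θ̈ − m·l·sinθ·θ̇² = -10.897608 + 1.051448 − -0.002081 = -9.844079
step 5→6:
  ẍ = (ẋ'−ẋ)/dt = (-0.708153655−-0.959375996)/0.049811 = 5.043511
  θ̈ = (θ̇'−θ̇)/dt = (-0.334715639−0.013029160)/0.049811 = -6.981285
  sinθ=-0.194457, cosθ=0.980911
  F = (M+m)·ẍ + m·l·cosθ·θ̈ − m·l·sinθ·θ̇² = 8.316458 + -1.531132 − -0.000007 = 6.785333
step 6→7:
  ẍ = (ẋ'−ẋ)/dt = (-0.326082086−-0.708153655)/0.049811 = 7.670426
  θ̈ = (θ̇'−θ̇)/dt = (-0.812911312−-0.334715639)/0.049811 = -9.600202
  sinθ=-0.193820, cosθ=0.981037
  F = (M+m)·ẍ + m·l·cosθ·θ̈ − m·l·sinθ·θ̇² = 12.648087 + -2.105782 − -0.004855 = 10.547160

F_0 = 7.128545 N
F_1 = -14.558866 N
F_2 = 3.319265 N
F_3 = 12.964648 N
F_4 = -9.844079 N
F_5 = 6.785333 N
F_6 = 10.547160 N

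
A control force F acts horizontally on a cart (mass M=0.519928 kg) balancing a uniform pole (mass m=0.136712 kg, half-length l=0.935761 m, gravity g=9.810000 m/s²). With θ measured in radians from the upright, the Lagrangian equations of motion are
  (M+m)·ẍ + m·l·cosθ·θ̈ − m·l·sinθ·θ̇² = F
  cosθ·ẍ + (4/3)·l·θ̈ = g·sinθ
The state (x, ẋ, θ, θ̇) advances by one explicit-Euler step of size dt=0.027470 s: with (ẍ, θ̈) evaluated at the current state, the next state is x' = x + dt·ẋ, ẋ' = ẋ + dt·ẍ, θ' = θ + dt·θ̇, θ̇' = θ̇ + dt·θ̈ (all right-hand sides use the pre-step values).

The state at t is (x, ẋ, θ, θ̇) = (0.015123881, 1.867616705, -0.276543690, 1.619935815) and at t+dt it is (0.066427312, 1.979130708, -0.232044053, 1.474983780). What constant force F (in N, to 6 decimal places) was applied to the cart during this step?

F = 2.107876 N

ẍ = (ẋ'−ẋ)/dt = (1.979130708−1.867616705)/0.027470 = 4.059483
θ̈ = (θ̇'−θ̇)/dt = (1.474983780−1.619935815)/0.027470 = -5.276740
sinθ=-0.273032, cosθ=0.962005
F = (M+m)·ẍ + m·l·cosθ·θ̈ − m·l·sinθ·θ̇² = 2.665619 + -0.649403 − -0.091660 = 2.107876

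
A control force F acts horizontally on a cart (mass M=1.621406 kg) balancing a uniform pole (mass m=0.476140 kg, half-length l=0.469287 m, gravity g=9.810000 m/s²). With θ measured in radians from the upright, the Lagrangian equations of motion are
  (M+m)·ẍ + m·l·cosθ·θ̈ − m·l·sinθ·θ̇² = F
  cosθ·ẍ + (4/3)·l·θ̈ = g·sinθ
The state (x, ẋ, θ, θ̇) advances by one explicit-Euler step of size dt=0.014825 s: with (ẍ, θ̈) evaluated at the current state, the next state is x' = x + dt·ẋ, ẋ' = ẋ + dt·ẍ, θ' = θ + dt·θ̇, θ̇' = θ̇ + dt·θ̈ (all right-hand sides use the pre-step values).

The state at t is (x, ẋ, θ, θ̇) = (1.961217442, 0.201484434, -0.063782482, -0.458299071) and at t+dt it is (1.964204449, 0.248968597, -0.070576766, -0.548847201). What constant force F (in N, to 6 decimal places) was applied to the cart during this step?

ẍ = (ẋ'−ẋ)/dt = (0.248968597−0.201484434)/0.014825 = 3.202979
θ̈ = (θ̇'−θ̇)/dt = (-0.548847201−-0.458299071)/0.014825 = -6.107800
sinθ=-0.063739, cosθ=0.997967
F = (M+m)·ẍ + m·l·cosθ·θ̈ − m·l·sinθ·θ̇² = 6.718396 + -1.361990 − -0.002991 = 5.359397

F = 5.359397 N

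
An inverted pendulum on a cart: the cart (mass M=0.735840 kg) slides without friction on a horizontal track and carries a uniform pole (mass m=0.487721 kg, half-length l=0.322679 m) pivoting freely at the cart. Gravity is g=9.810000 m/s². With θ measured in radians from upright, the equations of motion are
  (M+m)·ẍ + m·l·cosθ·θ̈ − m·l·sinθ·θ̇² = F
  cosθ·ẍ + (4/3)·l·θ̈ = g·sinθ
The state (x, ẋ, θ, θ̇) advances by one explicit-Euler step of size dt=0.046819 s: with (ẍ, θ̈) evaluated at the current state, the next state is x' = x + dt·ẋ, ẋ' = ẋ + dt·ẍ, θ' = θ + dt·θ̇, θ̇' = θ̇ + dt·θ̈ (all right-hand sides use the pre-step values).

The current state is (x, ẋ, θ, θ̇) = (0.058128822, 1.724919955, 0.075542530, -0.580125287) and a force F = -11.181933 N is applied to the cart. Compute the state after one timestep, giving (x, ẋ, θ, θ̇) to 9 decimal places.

sinθ=0.075470701, cosθ=0.997148020
temp = (F + m·l·θ̇²·sinθ)/(M+m) = (-11.181933 + 0.003997276)/1.223561 = -9.135576995
θ̈ = (g·sinθ − cosθ·temp)/(l·(4/3 − m·cos²θ/(M+m))) = 32.577892899
ẍ = temp − m·l·θ̈·cosθ/(M+m) = -13.313872528
Euler: x'=0.058128822+0.046819·1.724919955=0.138887849, ẋ'=1.724919955+0.046819·-13.313872528=1.101577757
       θ'=0.075542530+0.046819·-0.580125287=0.048381644, θ̇'=-0.580125287+0.046819·32.577892899=0.945139081

(0.138887849, 1.101577757, 0.048381644, 0.945139081)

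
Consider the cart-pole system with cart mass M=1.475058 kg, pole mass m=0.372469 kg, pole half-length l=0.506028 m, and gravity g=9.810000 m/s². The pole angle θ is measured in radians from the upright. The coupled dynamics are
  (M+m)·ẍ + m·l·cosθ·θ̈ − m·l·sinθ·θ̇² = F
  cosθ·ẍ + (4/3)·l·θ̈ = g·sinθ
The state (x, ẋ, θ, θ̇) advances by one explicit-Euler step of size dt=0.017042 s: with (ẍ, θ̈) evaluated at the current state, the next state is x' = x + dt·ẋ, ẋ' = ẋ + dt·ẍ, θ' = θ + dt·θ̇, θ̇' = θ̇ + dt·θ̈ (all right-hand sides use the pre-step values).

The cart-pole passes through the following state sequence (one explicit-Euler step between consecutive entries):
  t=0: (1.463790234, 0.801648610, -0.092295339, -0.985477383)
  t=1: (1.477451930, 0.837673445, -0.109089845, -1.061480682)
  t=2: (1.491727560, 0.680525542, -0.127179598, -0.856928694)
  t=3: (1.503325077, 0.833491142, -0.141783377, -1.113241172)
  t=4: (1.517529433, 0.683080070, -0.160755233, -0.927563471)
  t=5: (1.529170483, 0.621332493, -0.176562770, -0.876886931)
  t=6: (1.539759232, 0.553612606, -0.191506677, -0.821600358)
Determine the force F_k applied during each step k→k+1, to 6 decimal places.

F_0 = 3.085333 N
F_1 = -14.764478 N
F_2 = 13.788740 N
F_3 = -14.240153 N
F_4 = -6.114870 N
F_5 = -6.714124 N

step 0→1:
  ẍ = (ẋ'−ẋ)/dt = (0.837673445−0.801648610)/0.017042 = 2.113885
  θ̈ = (θ̇'−θ̇)/dt = (-1.061480682−-0.985477383)/0.017042 = -4.459764
  sinθ=-0.092164, cosθ=0.995744
  F = (M+m)·ẍ + m·l·cosθ·θ̈ − m·l·sinθ·θ̇² = 3.905460 + -0.836998 − -0.016870 = 3.085333
step 1→2:
  ẍ = (ẋ'−ẋ)/dt = (0.680525542−0.837673445)/0.017042 = -9.221212
  θ̈ = (θ̇'−θ̇)/dt = (-0.856928694−-1.061480682)/0.017042 = 12.002816
  sinθ=-0.108874, cosθ=0.994056
  F = (M+m)·ẍ + m·l·cosθ·θ̈ − m·l·sinθ·θ̇² = -17.036439 + 2.248840 − -0.023121 = -14.764478
step 2→3:
  ẍ = (ẋ'−ẋ)/dt = (0.833491142−0.680525542)/0.017042 = 8.975801
  θ̈ = (θ̇'−θ̇)/dt = (-1.113241172−-0.856928694)/0.017042 = -15.040047
  sinθ=-0.126837, cosθ=0.991924
  F = (M+m)·ẍ + m·l·cosθ·θ̈ − m·l·sinθ·θ̇² = 16.583035 + -2.811850 − -0.017555 = 13.788740
step 3→4:
  ẍ = (ẋ'−ẋ)/dt = (0.683080070−0.833491142)/0.017042 = -8.825905
  θ̈ = (θ̇'−θ̇)/dt = (-0.927563471−-1.113241172)/0.017042 = 10.895300
  sinθ=-0.141309, cosθ=0.989966
  F = (M+m)·ẍ + m·l·cosθ·θ̈ − m·l·sinθ·θ̇² = -16.306098 + 2.032937 − -0.033007 = -14.240153
step 4→5:
  ẍ = (ẋ'−ẋ)/dt = (0.621332493−0.683080070)/0.017042 = -3.623259
  θ̈ = (θ̇'−θ̇)/dt = (-0.876886931−-0.927563471)/0.017042 = 2.973626
  sinθ=-0.160064, cosθ=0.987107
  F = (M+m)·ẍ + m·l·cosθ·θ̈ − m·l·sinθ·θ̇² = -6.694068 + 0.553242 − -0.025956 = -6.114870
step 5→6:
  ẍ = (ẋ'−ẋ)/dt = (0.553612606−0.621332493)/0.017042 = -3.973705
  θ̈ = (θ̇'−θ̇)/dt = (-0.821600358−-0.876886931)/0.017042 = 3.244136
  sinθ=-0.175647, cosθ=0.984453
  F = (M+m)·ẍ + m·l·cosθ·θ̈ − m·l·sinθ·θ̇² = -7.341528 + 0.601948 − -0.025456 = -6.714124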